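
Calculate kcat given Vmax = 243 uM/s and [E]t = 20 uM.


kcat = Vmax / [E]t
kcat = 243 / 20
kcat = 12.15 s^-1

12.15 s^-1


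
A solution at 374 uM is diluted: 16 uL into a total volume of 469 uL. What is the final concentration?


C2 = C1 * V1 / V2
C2 = 374 * 16 / 469
C2 = 12.7591 uM

12.7591 uM


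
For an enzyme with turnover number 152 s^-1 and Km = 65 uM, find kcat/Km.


Catalytic efficiency = kcat / Km
= 152 / 65
= 2.3385 uM^-1*s^-1

2.3385 uM^-1*s^-1


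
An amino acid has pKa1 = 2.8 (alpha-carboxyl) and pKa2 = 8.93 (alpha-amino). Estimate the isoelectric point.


pI = (pKa1 + pKa2) / 2
pI = (2.8 + 8.93) / 2
pI = 5.865

5.865


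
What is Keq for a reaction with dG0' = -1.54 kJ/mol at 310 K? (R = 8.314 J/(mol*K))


Keq = exp(-dG0 * 1000 / (R * T))
Keq = exp(-(-1.54) * 1000 / (8.314 * 310))
Keq = 1.8176

1.8176


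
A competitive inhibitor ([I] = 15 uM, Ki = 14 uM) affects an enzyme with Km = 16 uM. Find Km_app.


Km_app = Km * (1 + [I]/Ki)
Km_app = 16 * (1 + 15/14)
Km_app = 33.1429 uM

33.1429 uM


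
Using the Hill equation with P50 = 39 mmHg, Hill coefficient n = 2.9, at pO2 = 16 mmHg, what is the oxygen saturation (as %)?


Y = pO2^n / (P50^n + pO2^n)
Y = 16^2.9 / (39^2.9 + 16^2.9)
Y = 7.02%

7.02%


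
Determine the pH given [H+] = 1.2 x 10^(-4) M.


pH = -log10([H+])
pH = -log10(1.2 x 10^(-4))
pH = 3.9208

3.9208


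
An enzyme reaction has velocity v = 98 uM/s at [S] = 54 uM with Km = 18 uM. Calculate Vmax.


Vmax = v * (Km + [S]) / [S]
Vmax = 98 * (18 + 54) / 54
Vmax = 130.6667 uM/s

130.6667 uM/s


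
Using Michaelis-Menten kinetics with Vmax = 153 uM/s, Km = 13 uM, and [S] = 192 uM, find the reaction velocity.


v = Vmax * [S] / (Km + [S])
v = 153 * 192 / (13 + 192)
v = 143.2976 uM/s

143.2976 uM/s


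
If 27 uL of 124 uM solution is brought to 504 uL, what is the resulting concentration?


C2 = C1 * V1 / V2
C2 = 124 * 27 / 504
C2 = 6.6429 uM

6.6429 uM


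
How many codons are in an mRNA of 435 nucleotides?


codons = nucleotides / 3
codons = 435 / 3 = 145

145


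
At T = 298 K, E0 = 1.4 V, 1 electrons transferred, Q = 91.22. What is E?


E = E0 - (RT/nF) * ln(Q)
E = 1.4 - (8.314 * 298 / (1 * 96485)) * ln(91.22)
E = 1.2841 V

1.2841 V


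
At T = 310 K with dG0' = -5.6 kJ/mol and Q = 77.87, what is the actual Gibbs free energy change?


dG = dG0' + RT * ln(Q) / 1000
dG = -5.6 + 8.314 * 310 * ln(77.87) / 1000
dG = 5.6244 kJ/mol

5.6244 kJ/mol


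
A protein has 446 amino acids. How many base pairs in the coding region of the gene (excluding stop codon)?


Each amino acid = 1 codon = 3 bp
bp = 446 * 3 = 1338 bp

1338 bp


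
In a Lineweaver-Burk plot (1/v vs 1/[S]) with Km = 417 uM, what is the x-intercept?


x-intercept = -1/Km
= -1/417
= -0.0024 1/uM

-0.0024 1/uM


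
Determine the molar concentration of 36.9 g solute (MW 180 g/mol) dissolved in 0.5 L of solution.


C = (mass / MW) / volume
C = (36.9 / 180) / 0.5
C = 0.41 M

0.41 M


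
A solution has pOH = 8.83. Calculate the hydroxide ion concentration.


[OH-] = 10^(-pOH)
[OH-] = 10^(-8.83)
[OH-] = 1.479e-09 M

1.479e-09 M


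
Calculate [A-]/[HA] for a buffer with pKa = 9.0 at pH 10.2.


[A-]/[HA] = 10^(pH - pKa)
= 10^(10.2 - 9.0)
= 15.8489

15.8489


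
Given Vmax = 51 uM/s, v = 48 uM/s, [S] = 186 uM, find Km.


Km = [S] * (Vmax - v) / v
Km = 186 * (51 - 48) / 48
Km = 11.625 uM

11.625 uM


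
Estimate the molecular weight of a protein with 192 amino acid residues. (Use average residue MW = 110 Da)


MW = n_residues * 110 Da
MW = 192 * 110
MW = 21120 Da

21120 Da


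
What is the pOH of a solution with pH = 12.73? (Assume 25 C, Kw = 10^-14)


pOH = 14 - pH
pOH = 14 - 12.73
pOH = 1.27

1.27


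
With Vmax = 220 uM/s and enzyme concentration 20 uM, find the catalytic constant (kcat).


kcat = Vmax / [E]t
kcat = 220 / 20
kcat = 11.0 s^-1

11.0 s^-1


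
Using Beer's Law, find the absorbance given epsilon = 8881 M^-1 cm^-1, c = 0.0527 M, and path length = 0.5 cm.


A = epsilon * c * l
A = 8881 * 0.0527 * 0.5
A = 234.0143

234.0143


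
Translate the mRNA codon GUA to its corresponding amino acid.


Standard genetic code lookup.
Codon GUA -> Val

Val


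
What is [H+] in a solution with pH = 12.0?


[H+] = 10^(-pH)
[H+] = 10^(-12.0)
[H+] = 1.000e-12 M

1.000e-12 M


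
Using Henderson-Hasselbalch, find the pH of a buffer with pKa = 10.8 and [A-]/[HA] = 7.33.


pH = pKa + log10([A-]/[HA])
pH = 10.8 + log10(7.33)
pH = 11.6651

11.6651


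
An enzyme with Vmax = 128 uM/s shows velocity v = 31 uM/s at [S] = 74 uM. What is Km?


Km = [S] * (Vmax - v) / v
Km = 74 * (128 - 31) / 31
Km = 231.5484 uM

231.5484 uM


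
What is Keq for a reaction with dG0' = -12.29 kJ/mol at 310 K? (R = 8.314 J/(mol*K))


Keq = exp(-dG0 * 1000 / (R * T))
Keq = exp(-(-12.29) * 1000 / (8.314 * 310))
Keq = 117.7404

117.7404


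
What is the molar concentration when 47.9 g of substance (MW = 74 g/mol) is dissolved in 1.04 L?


C = (mass / MW) / volume
C = (47.9 / 74) / 1.04
C = 0.6224 M

0.6224 M


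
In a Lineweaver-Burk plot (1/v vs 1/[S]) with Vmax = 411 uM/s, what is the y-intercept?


y-intercept = 1/Vmax
= 1/411
= 0.0024 s/uM

0.0024 s/uM


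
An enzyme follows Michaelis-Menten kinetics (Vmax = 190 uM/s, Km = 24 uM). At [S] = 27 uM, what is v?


v = Vmax * [S] / (Km + [S])
v = 190 * 27 / (24 + 27)
v = 100.5882 uM/s

100.5882 uM/s


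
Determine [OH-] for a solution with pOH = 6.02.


[OH-] = 10^(-pOH)
[OH-] = 10^(-6.02)
[OH-] = 9.550e-07 M

9.550e-07 M


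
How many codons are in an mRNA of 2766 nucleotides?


codons = nucleotides / 3
codons = 2766 / 3 = 922

922


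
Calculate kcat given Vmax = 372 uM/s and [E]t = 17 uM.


kcat = Vmax / [E]t
kcat = 372 / 17
kcat = 21.8824 s^-1

21.8824 s^-1


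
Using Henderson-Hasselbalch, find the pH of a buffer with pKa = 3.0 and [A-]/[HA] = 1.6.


pH = pKa + log10([A-]/[HA])
pH = 3.0 + log10(1.6)
pH = 3.2041

3.2041


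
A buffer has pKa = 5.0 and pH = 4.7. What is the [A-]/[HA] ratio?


[A-]/[HA] = 10^(pH - pKa)
= 10^(4.7 - 5.0)
= 0.5012

0.5012


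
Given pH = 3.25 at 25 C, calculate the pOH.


pOH = 14 - pH
pOH = 14 - 3.25
pOH = 10.75

10.75


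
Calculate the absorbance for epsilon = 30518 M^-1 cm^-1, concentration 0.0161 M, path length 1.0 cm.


A = epsilon * c * l
A = 30518 * 0.0161 * 1.0
A = 491.3398

491.3398


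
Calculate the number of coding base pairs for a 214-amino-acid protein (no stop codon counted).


Each amino acid = 1 codon = 3 bp
bp = 214 * 3 = 642 bp

642 bp


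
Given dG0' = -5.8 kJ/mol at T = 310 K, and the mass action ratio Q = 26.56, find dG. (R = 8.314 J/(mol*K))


dG = dG0' + RT * ln(Q) / 1000
dG = -5.8 + 8.314 * 310 * ln(26.56) / 1000
dG = 2.6521 kJ/mol

2.6521 kJ/mol


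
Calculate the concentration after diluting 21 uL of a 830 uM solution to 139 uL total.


C2 = C1 * V1 / V2
C2 = 830 * 21 / 139
C2 = 125.3957 uM

125.3957 uM


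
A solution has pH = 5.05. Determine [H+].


[H+] = 10^(-pH)
[H+] = 10^(-5.05)
[H+] = 8.913e-06 M

8.913e-06 M


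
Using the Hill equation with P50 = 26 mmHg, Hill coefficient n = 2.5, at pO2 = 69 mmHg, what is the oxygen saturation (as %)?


Y = pO2^n / (P50^n + pO2^n)
Y = 69^2.5 / (26^2.5 + 69^2.5)
Y = 91.98%

91.98%


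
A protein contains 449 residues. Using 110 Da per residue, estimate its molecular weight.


MW = n_residues * 110 Da
MW = 449 * 110
MW = 49390 Da

49390 Da


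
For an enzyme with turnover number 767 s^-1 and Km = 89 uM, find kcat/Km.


Catalytic efficiency = kcat / Km
= 767 / 89
= 8.618 uM^-1*s^-1

8.618 uM^-1*s^-1


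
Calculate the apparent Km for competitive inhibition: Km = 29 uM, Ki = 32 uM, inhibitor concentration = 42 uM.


Km_app = Km * (1 + [I]/Ki)
Km_app = 29 * (1 + 42/32)
Km_app = 67.0625 uM

67.0625 uM


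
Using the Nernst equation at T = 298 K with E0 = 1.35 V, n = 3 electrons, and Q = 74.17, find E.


E = E0 - (RT/nF) * ln(Q)
E = 1.35 - (8.314 * 298 / (3 * 96485)) * ln(74.17)
E = 1.3131 V

1.3131 V


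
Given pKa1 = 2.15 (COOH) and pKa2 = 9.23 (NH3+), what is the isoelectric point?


pI = (pKa1 + pKa2) / 2
pI = (2.15 + 9.23) / 2
pI = 5.69

5.69


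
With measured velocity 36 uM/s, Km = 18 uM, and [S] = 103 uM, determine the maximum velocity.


Vmax = v * (Km + [S]) / [S]
Vmax = 36 * (18 + 103) / 103
Vmax = 42.2913 uM/s

42.2913 uM/s


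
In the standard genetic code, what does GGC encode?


Standard genetic code lookup.
Codon GGC -> Gly

Gly


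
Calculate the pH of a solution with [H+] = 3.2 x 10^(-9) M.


pH = -log10([H+])
pH = -log10(3.2 x 10^(-9))
pH = 8.4949

8.4949


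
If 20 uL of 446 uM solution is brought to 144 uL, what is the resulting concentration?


C2 = C1 * V1 / V2
C2 = 446 * 20 / 144
C2 = 61.9444 uM

61.9444 uM


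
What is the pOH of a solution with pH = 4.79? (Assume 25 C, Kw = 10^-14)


pOH = 14 - pH
pOH = 14 - 4.79
pOH = 9.21

9.21


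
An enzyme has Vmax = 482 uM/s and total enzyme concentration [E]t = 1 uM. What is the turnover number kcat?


kcat = Vmax / [E]t
kcat = 482 / 1
kcat = 482.0 s^-1

482.0 s^-1


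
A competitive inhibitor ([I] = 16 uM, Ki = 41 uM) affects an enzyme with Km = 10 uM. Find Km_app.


Km_app = Km * (1 + [I]/Ki)
Km_app = 10 * (1 + 16/41)
Km_app = 13.9024 uM

13.9024 uM


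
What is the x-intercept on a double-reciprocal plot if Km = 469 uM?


x-intercept = -1/Km
= -1/469
= -0.0021 1/uM

-0.0021 1/uM


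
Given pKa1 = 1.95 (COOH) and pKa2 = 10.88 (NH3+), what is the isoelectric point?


pI = (pKa1 + pKa2) / 2
pI = (1.95 + 10.88) / 2
pI = 6.415

6.415


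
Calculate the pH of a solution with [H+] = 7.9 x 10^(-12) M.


pH = -log10([H+])
pH = -log10(7.9 x 10^(-12))
pH = 11.1024

11.1024


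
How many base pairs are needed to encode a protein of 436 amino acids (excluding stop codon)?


Each amino acid = 1 codon = 3 bp
bp = 436 * 3 = 1308 bp

1308 bp


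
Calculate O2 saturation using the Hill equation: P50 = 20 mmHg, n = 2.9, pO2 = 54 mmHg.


Y = pO2^n / (P50^n + pO2^n)
Y = 54^2.9 / (20^2.9 + 54^2.9)
Y = 94.69%

94.69%


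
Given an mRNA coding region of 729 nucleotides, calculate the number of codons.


codons = nucleotides / 3
codons = 729 / 3 = 243

243


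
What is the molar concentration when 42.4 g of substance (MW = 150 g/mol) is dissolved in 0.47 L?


C = (mass / MW) / volume
C = (42.4 / 150) / 0.47
C = 0.6014 M

0.6014 M


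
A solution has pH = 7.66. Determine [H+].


[H+] = 10^(-pH)
[H+] = 10^(-7.66)
[H+] = 2.188e-08 M

2.188e-08 M


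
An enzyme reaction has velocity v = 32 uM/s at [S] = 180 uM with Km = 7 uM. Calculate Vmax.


Vmax = v * (Km + [S]) / [S]
Vmax = 32 * (7 + 180) / 180
Vmax = 33.2444 uM/s

33.2444 uM/s


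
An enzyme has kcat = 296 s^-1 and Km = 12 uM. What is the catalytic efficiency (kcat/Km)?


Catalytic efficiency = kcat / Km
= 296 / 12
= 24.6667 uM^-1*s^-1

24.6667 uM^-1*s^-1


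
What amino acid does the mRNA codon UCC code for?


Standard genetic code lookup.
Codon UCC -> Ser

Ser


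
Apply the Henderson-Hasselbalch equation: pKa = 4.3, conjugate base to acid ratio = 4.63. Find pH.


pH = pKa + log10([A-]/[HA])
pH = 4.3 + log10(4.63)
pH = 4.9656

4.9656


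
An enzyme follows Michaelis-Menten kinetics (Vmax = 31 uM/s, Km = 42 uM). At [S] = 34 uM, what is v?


v = Vmax * [S] / (Km + [S])
v = 31 * 34 / (42 + 34)
v = 13.8684 uM/s

13.8684 uM/s


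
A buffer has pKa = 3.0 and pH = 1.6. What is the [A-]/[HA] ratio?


[A-]/[HA] = 10^(pH - pKa)
= 10^(1.6 - 3.0)
= 0.0398

0.0398


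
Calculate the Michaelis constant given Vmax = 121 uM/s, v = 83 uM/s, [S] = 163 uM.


Km = [S] * (Vmax - v) / v
Km = 163 * (121 - 83) / 83
Km = 74.6265 uM

74.6265 uM


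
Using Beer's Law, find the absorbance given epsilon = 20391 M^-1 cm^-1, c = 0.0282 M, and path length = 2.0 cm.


A = epsilon * c * l
A = 20391 * 0.0282 * 2.0
A = 1150.0524

1150.0524


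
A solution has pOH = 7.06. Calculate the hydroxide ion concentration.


[OH-] = 10^(-pOH)
[OH-] = 10^(-7.06)
[OH-] = 8.710e-08 M

8.710e-08 M


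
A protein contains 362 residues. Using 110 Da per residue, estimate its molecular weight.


MW = n_residues * 110 Da
MW = 362 * 110
MW = 39820 Da

39820 Da


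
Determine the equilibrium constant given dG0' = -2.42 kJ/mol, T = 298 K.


Keq = exp(-dG0 * 1000 / (R * T))
Keq = exp(-(-2.42) * 1000 / (8.314 * 298))
Keq = 2.6558

2.6558


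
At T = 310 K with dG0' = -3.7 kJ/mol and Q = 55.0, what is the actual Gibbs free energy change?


dG = dG0' + RT * ln(Q) / 1000
dG = -3.7 + 8.314 * 310 * ln(55.0) / 1000
dG = 6.6283 kJ/mol

6.6283 kJ/mol


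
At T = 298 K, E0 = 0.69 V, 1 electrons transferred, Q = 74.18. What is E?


E = E0 - (RT/nF) * ln(Q)
E = 0.69 - (8.314 * 298 / (1 * 96485)) * ln(74.18)
E = 0.5794 V

0.5794 V


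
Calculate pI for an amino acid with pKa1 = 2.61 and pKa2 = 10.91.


pI = (pKa1 + pKa2) / 2
pI = (2.61 + 10.91) / 2
pI = 6.76

6.76


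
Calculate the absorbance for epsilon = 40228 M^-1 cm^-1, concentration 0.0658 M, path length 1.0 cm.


A = epsilon * c * l
A = 40228 * 0.0658 * 1.0
A = 2647.0024

2647.0024


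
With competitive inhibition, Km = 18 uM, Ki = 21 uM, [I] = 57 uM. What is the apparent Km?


Km_app = Km * (1 + [I]/Ki)
Km_app = 18 * (1 + 57/21)
Km_app = 66.8571 uM

66.8571 uM


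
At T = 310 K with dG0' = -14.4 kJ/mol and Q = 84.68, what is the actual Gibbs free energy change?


dG = dG0' + RT * ln(Q) / 1000
dG = -14.4 + 8.314 * 310 * ln(84.68) / 1000
dG = -2.9595 kJ/mol

-2.9595 kJ/mol


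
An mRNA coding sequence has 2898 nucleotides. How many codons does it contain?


codons = nucleotides / 3
codons = 2898 / 3 = 966

966


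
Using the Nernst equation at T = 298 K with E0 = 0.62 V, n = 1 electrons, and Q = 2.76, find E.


E = E0 - (RT/nF) * ln(Q)
E = 0.62 - (8.314 * 298 / (1 * 96485)) * ln(2.76)
E = 0.5939 V

0.5939 V


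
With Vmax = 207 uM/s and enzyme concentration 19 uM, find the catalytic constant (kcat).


kcat = Vmax / [E]t
kcat = 207 / 19
kcat = 10.8947 s^-1

10.8947 s^-1


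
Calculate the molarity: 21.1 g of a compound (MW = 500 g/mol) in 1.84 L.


C = (mass / MW) / volume
C = (21.1 / 500) / 1.84
C = 0.0229 M

0.0229 M


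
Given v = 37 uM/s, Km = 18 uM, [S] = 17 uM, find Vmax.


Vmax = v * (Km + [S]) / [S]
Vmax = 37 * (18 + 17) / 17
Vmax = 76.1765 uM/s

76.1765 uM/s


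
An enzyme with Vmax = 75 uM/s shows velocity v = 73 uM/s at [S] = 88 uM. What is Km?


Km = [S] * (Vmax - v) / v
Km = 88 * (75 - 73) / 73
Km = 2.411 uM

2.411 uM


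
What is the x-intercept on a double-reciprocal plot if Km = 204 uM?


x-intercept = -1/Km
= -1/204
= -0.0049 1/uM

-0.0049 1/uM


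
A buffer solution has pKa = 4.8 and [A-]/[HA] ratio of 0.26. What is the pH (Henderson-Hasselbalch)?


pH = pKa + log10([A-]/[HA])
pH = 4.8 + log10(0.26)
pH = 4.215

4.215


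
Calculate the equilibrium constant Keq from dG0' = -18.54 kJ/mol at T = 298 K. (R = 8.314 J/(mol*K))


Keq = exp(-dG0 * 1000 / (R * T))
Keq = exp(-(-18.54) * 1000 / (8.314 * 298))
Keq = 1777.8013

1777.8013


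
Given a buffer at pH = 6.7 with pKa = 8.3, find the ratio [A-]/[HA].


[A-]/[HA] = 10^(pH - pKa)
= 10^(6.7 - 8.3)
= 0.0251

0.0251


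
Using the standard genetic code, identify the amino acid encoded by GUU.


Standard genetic code lookup.
Codon GUU -> Val

Val


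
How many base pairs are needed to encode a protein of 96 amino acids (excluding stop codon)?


Each amino acid = 1 codon = 3 bp
bp = 96 * 3 = 288 bp

288 bp


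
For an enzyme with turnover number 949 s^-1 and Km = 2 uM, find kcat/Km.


Catalytic efficiency = kcat / Km
= 949 / 2
= 474.5 uM^-1*s^-1

474.5 uM^-1*s^-1


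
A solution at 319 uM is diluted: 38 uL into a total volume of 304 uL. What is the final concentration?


C2 = C1 * V1 / V2
C2 = 319 * 38 / 304
C2 = 39.875 uM

39.875 uM


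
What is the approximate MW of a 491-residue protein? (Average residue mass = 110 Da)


MW = n_residues * 110 Da
MW = 491 * 110
MW = 54010 Da

54010 Da


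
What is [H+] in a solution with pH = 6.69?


[H+] = 10^(-pH)
[H+] = 10^(-6.69)
[H+] = 2.042e-07 M

2.042e-07 M


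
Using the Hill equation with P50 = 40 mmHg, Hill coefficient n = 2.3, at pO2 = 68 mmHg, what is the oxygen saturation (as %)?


Y = pO2^n / (P50^n + pO2^n)
Y = 68^2.3 / (40^2.3 + 68^2.3)
Y = 77.21%

77.21%


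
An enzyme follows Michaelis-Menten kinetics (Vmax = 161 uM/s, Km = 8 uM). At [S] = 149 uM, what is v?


v = Vmax * [S] / (Km + [S])
v = 161 * 149 / (8 + 149)
v = 152.7962 uM/s

152.7962 uM/s


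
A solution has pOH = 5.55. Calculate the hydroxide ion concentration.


[OH-] = 10^(-pOH)
[OH-] = 10^(-5.55)
[OH-] = 2.818e-06 M

2.818e-06 M


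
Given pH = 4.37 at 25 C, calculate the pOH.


pOH = 14 - pH
pOH = 14 - 4.37
pOH = 9.63

9.63


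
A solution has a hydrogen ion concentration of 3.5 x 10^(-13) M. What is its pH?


pH = -log10([H+])
pH = -log10(3.5 x 10^(-13))
pH = 12.4559

12.4559


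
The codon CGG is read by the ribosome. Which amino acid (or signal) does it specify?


Standard genetic code lookup.
Codon CGG -> Arg

Arg


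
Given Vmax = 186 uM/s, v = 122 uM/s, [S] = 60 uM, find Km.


Km = [S] * (Vmax - v) / v
Km = 60 * (186 - 122) / 122
Km = 31.4754 uM

31.4754 uM


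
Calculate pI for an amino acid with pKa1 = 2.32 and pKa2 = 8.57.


pI = (pKa1 + pKa2) / 2
pI = (2.32 + 8.57) / 2
pI = 5.445

5.445


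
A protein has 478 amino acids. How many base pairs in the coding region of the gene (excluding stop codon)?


Each amino acid = 1 codon = 3 bp
bp = 478 * 3 = 1434 bp

1434 bp


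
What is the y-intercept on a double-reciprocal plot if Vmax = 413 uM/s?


y-intercept = 1/Vmax
= 1/413
= 0.0024 s/uM

0.0024 s/uM


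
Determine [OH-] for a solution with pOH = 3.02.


[OH-] = 10^(-pOH)
[OH-] = 10^(-3.02)
[OH-] = 9.550e-04 M

9.550e-04 M


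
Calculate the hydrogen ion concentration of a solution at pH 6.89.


[H+] = 10^(-pH)
[H+] = 10^(-6.89)
[H+] = 1.288e-07 M

1.288e-07 M


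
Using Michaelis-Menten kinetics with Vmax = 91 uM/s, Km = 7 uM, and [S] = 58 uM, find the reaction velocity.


v = Vmax * [S] / (Km + [S])
v = 91 * 58 / (7 + 58)
v = 81.2 uM/s

81.2 uM/s


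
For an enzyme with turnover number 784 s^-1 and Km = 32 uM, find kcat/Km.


Catalytic efficiency = kcat / Km
= 784 / 32
= 24.5 uM^-1*s^-1

24.5 uM^-1*s^-1


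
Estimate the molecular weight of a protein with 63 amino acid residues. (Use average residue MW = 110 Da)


MW = n_residues * 110 Da
MW = 63 * 110
MW = 6930 Da

6930 Da


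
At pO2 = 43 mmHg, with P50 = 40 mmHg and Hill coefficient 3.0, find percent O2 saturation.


Y = pO2^n / (P50^n + pO2^n)
Y = 43^3.0 / (40^3.0 + 43^3.0)
Y = 55.4%

55.4%


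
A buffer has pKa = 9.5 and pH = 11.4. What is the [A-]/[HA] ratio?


[A-]/[HA] = 10^(pH - pKa)
= 10^(11.4 - 9.5)
= 79.4328

79.4328


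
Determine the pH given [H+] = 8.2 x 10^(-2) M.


pH = -log10([H+])
pH = -log10(8.2 x 10^(-2))
pH = 1.0862

1.0862


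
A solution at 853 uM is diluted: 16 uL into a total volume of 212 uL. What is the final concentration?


C2 = C1 * V1 / V2
C2 = 853 * 16 / 212
C2 = 64.3774 uM

64.3774 uM


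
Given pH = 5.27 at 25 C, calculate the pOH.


pOH = 14 - pH
pOH = 14 - 5.27
pOH = 8.73

8.73


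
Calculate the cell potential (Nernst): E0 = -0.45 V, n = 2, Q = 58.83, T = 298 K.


E = E0 - (RT/nF) * ln(Q)
E = -0.45 - (8.314 * 298 / (2 * 96485)) * ln(58.83)
E = -0.5023 V

-0.5023 V


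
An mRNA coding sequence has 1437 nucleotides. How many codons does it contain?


codons = nucleotides / 3
codons = 1437 / 3 = 479

479


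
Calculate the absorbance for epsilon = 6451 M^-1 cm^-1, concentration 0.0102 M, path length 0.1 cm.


A = epsilon * c * l
A = 6451 * 0.0102 * 0.1
A = 6.58

6.58


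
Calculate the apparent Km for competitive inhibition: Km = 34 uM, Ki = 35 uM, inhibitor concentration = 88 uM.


Km_app = Km * (1 + [I]/Ki)
Km_app = 34 * (1 + 88/35)
Km_app = 119.4857 uM

119.4857 uM


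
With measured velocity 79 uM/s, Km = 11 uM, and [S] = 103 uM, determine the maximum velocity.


Vmax = v * (Km + [S]) / [S]
Vmax = 79 * (11 + 103) / 103
Vmax = 87.4369 uM/s

87.4369 uM/s


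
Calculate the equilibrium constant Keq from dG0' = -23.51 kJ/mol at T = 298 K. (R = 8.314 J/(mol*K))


Keq = exp(-dG0 * 1000 / (R * T))
Keq = exp(-(-23.51) * 1000 / (8.314 * 298))
Keq = 13215.2781

13215.2781


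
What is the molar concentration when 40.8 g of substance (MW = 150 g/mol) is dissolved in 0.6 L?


C = (mass / MW) / volume
C = (40.8 / 150) / 0.6
C = 0.4533 M

0.4533 M


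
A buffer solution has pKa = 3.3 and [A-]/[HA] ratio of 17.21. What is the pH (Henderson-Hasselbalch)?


pH = pKa + log10([A-]/[HA])
pH = 3.3 + log10(17.21)
pH = 4.5358

4.5358


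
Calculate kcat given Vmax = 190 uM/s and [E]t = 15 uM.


kcat = Vmax / [E]t
kcat = 190 / 15
kcat = 12.6667 s^-1

12.6667 s^-1


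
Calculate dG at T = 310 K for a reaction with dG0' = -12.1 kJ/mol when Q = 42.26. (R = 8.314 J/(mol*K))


dG = dG0' + RT * ln(Q) / 1000
dG = -12.1 + 8.314 * 310 * ln(42.26) / 1000
dG = -2.4508 kJ/mol

-2.4508 kJ/mol


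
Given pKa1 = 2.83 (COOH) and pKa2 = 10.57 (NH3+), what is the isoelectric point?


pI = (pKa1 + pKa2) / 2
pI = (2.83 + 10.57) / 2
pI = 6.7

6.7


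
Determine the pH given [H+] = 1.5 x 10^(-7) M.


pH = -log10([H+])
pH = -log10(1.5 x 10^(-7))
pH = 6.8239

6.8239


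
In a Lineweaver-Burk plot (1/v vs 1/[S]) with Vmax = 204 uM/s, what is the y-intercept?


y-intercept = 1/Vmax
= 1/204
= 0.0049 s/uM

0.0049 s/uM


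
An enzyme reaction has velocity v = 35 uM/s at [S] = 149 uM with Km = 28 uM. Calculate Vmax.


Vmax = v * (Km + [S]) / [S]
Vmax = 35 * (28 + 149) / 149
Vmax = 41.5772 uM/s

41.5772 uM/s


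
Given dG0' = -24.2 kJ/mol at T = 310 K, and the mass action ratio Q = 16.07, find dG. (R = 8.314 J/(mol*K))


dG = dG0' + RT * ln(Q) / 1000
dG = -24.2 + 8.314 * 310 * ln(16.07) / 1000
dG = -17.0428 kJ/mol

-17.0428 kJ/mol


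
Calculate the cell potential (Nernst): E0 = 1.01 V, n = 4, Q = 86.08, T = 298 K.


E = E0 - (RT/nF) * ln(Q)
E = 1.01 - (8.314 * 298 / (4 * 96485)) * ln(86.08)
E = 0.9814 V

0.9814 V


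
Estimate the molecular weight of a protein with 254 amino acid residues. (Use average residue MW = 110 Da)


MW = n_residues * 110 Da
MW = 254 * 110
MW = 27940 Da

27940 Da


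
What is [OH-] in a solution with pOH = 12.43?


[OH-] = 10^(-pOH)
[OH-] = 10^(-12.43)
[OH-] = 3.715e-13 M

3.715e-13 M


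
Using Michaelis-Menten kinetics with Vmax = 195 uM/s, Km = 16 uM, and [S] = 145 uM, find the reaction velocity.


v = Vmax * [S] / (Km + [S])
v = 195 * 145 / (16 + 145)
v = 175.6211 uM/s

175.6211 uM/s


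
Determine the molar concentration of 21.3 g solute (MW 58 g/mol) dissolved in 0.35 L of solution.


C = (mass / MW) / volume
C = (21.3 / 58) / 0.35
C = 1.0493 M

1.0493 M


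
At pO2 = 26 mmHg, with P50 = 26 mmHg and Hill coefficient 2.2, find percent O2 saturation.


Y = pO2^n / (P50^n + pO2^n)
Y = 26^2.2 / (26^2.2 + 26^2.2)
Y = 50.0%

50.0%


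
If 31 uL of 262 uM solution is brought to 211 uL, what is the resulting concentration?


C2 = C1 * V1 / V2
C2 = 262 * 31 / 211
C2 = 38.4929 uM

38.4929 uM


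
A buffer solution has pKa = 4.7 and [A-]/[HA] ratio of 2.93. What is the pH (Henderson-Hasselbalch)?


pH = pKa + log10([A-]/[HA])
pH = 4.7 + log10(2.93)
pH = 5.1669

5.1669


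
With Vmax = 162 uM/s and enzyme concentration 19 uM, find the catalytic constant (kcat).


kcat = Vmax / [E]t
kcat = 162 / 19
kcat = 8.5263 s^-1

8.5263 s^-1


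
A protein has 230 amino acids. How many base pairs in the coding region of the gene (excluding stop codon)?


Each amino acid = 1 codon = 3 bp
bp = 230 * 3 = 690 bp

690 bp


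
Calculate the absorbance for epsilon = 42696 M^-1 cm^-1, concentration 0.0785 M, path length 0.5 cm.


A = epsilon * c * l
A = 42696 * 0.0785 * 0.5
A = 1675.818

1675.818


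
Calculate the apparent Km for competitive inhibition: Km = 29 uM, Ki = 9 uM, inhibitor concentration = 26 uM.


Km_app = Km * (1 + [I]/Ki)
Km_app = 29 * (1 + 26/9)
Km_app = 112.7778 uM

112.7778 uM


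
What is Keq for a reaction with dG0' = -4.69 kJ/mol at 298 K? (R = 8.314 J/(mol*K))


Keq = exp(-dG0 * 1000 / (R * T))
Keq = exp(-(-4.69) * 1000 / (8.314 * 298))
Keq = 6.6391

6.6391


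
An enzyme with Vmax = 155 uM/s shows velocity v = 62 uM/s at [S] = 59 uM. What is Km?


Km = [S] * (Vmax - v) / v
Km = 59 * (155 - 62) / 62
Km = 88.5 uM

88.5 uM


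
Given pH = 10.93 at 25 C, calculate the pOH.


pOH = 14 - pH
pOH = 14 - 10.93
pOH = 3.07

3.07


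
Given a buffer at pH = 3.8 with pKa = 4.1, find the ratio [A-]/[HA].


[A-]/[HA] = 10^(pH - pKa)
= 10^(3.8 - 4.1)
= 0.5012

0.5012


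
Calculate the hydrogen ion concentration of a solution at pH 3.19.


[H+] = 10^(-pH)
[H+] = 10^(-3.19)
[H+] = 6.457e-04 M

6.457e-04 M


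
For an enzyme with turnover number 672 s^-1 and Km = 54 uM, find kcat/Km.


Catalytic efficiency = kcat / Km
= 672 / 54
= 12.4444 uM^-1*s^-1

12.4444 uM^-1*s^-1


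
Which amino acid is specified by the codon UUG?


Standard genetic code lookup.
Codon UUG -> Leu

Leu


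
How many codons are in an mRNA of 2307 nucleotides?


codons = nucleotides / 3
codons = 2307 / 3 = 769

769


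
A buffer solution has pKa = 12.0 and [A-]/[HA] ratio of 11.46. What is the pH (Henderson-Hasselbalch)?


pH = pKa + log10([A-]/[HA])
pH = 12.0 + log10(11.46)
pH = 13.0592

13.0592


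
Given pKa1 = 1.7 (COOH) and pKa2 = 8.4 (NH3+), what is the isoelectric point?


pI = (pKa1 + pKa2) / 2
pI = (1.7 + 8.4) / 2
pI = 5.05

5.05


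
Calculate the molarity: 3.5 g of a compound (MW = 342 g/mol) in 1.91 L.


C = (mass / MW) / volume
C = (3.5 / 342) / 1.91
C = 0.0054 M

0.0054 M


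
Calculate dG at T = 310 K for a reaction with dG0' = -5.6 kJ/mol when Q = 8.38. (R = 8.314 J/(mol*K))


dG = dG0' + RT * ln(Q) / 1000
dG = -5.6 + 8.314 * 310 * ln(8.38) / 1000
dG = -0.121 kJ/mol

-0.121 kJ/mol


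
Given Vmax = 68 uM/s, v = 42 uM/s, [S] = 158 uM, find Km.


Km = [S] * (Vmax - v) / v
Km = 158 * (68 - 42) / 42
Km = 97.8095 uM

97.8095 uM


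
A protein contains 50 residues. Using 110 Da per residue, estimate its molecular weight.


MW = n_residues * 110 Da
MW = 50 * 110
MW = 5500 Da

5500 Da


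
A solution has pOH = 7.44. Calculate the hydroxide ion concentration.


[OH-] = 10^(-pOH)
[OH-] = 10^(-7.44)
[OH-] = 3.631e-08 M

3.631e-08 M


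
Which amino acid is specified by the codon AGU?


Standard genetic code lookup.
Codon AGU -> Ser

Ser


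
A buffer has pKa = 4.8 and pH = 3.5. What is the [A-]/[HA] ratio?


[A-]/[HA] = 10^(pH - pKa)
= 10^(3.5 - 4.8)
= 0.0501

0.0501


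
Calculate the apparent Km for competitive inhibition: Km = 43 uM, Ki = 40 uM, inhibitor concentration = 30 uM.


Km_app = Km * (1 + [I]/Ki)
Km_app = 43 * (1 + 30/40)
Km_app = 75.25 uM

75.25 uM


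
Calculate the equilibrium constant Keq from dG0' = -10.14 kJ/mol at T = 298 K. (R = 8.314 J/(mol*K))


Keq = exp(-dG0 * 1000 / (R * T))
Keq = exp(-(-10.14) * 1000 / (8.314 * 298))
Keq = 59.9024

59.9024


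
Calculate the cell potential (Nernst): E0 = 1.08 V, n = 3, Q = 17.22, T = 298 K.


E = E0 - (RT/nF) * ln(Q)
E = 1.08 - (8.314 * 298 / (3 * 96485)) * ln(17.22)
E = 1.0556 V

1.0556 V


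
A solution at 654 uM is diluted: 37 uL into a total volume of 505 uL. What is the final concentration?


C2 = C1 * V1 / V2
C2 = 654 * 37 / 505
C2 = 47.9168 uM

47.9168 uM


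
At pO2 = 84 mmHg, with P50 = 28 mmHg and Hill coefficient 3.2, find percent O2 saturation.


Y = pO2^n / (P50^n + pO2^n)
Y = 84^3.2 / (28^3.2 + 84^3.2)
Y = 97.11%

97.11%


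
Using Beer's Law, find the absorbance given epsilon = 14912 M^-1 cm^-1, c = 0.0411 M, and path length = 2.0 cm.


A = epsilon * c * l
A = 14912 * 0.0411 * 2.0
A = 1225.7664

1225.7664


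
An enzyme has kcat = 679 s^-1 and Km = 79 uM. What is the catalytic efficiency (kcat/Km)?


Catalytic efficiency = kcat / Km
= 679 / 79
= 8.5949 uM^-1*s^-1

8.5949 uM^-1*s^-1


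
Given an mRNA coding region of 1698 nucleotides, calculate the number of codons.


codons = nucleotides / 3
codons = 1698 / 3 = 566

566


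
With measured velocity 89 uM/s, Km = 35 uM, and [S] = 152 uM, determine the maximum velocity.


Vmax = v * (Km + [S]) / [S]
Vmax = 89 * (35 + 152) / 152
Vmax = 109.4934 uM/s

109.4934 uM/s


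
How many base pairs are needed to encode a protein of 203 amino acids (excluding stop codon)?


Each amino acid = 1 codon = 3 bp
bp = 203 * 3 = 609 bp

609 bp


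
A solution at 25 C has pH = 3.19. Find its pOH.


pOH = 14 - pH
pOH = 14 - 3.19
pOH = 10.81

10.81


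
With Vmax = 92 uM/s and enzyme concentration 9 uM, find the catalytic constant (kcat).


kcat = Vmax / [E]t
kcat = 92 / 9
kcat = 10.2222 s^-1

10.2222 s^-1


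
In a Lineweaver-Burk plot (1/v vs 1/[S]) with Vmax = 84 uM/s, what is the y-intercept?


y-intercept = 1/Vmax
= 1/84
= 0.0119 s/uM

0.0119 s/uM


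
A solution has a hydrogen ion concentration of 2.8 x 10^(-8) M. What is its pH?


pH = -log10([H+])
pH = -log10(2.8 x 10^(-8))
pH = 7.5528

7.5528


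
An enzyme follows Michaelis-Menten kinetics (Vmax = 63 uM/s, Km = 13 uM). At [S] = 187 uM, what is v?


v = Vmax * [S] / (Km + [S])
v = 63 * 187 / (13 + 187)
v = 58.905 uM/s

58.905 uM/s


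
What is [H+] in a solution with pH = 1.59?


[H+] = 10^(-pH)
[H+] = 10^(-1.59)
[H+] = 0.0257 M

0.0257 M


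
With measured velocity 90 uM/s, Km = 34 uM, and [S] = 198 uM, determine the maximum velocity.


Vmax = v * (Km + [S]) / [S]
Vmax = 90 * (34 + 198) / 198
Vmax = 105.4545 uM/s

105.4545 uM/s


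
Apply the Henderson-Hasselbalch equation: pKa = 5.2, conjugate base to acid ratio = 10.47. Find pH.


pH = pKa + log10([A-]/[HA])
pH = 5.2 + log10(10.47)
pH = 6.2199

6.2199


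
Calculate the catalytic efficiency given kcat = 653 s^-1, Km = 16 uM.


Catalytic efficiency = kcat / Km
= 653 / 16
= 40.8125 uM^-1*s^-1

40.8125 uM^-1*s^-1


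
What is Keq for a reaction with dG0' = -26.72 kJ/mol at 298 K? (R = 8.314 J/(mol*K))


Keq = exp(-dG0 * 1000 / (R * T))
Keq = exp(-(-26.72) * 1000 / (8.314 * 298))
Keq = 48279.01

48279.01


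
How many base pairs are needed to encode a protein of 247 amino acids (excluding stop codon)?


Each amino acid = 1 codon = 3 bp
bp = 247 * 3 = 741 bp

741 bp


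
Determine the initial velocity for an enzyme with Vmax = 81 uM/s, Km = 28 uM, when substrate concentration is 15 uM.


v = Vmax * [S] / (Km + [S])
v = 81 * 15 / (28 + 15)
v = 28.2558 uM/s

28.2558 uM/s


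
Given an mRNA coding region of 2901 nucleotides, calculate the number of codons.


codons = nucleotides / 3
codons = 2901 / 3 = 967

967


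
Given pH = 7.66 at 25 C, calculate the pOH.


pOH = 14 - pH
pOH = 14 - 7.66
pOH = 6.34

6.34


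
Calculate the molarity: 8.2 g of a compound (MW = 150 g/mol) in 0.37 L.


C = (mass / MW) / volume
C = (8.2 / 150) / 0.37
C = 0.1477 M

0.1477 M


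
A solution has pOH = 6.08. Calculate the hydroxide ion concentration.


[OH-] = 10^(-pOH)
[OH-] = 10^(-6.08)
[OH-] = 8.318e-07 M

8.318e-07 M


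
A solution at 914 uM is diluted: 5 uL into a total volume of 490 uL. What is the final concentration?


C2 = C1 * V1 / V2
C2 = 914 * 5 / 490
C2 = 9.3265 uM

9.3265 uM


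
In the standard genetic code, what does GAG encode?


Standard genetic code lookup.
Codon GAG -> Glu

Glu


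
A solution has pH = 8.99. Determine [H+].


[H+] = 10^(-pH)
[H+] = 10^(-8.99)
[H+] = 1.023e-09 M

1.023e-09 M


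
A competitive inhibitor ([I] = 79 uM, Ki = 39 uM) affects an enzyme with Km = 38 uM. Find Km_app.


Km_app = Km * (1 + [I]/Ki)
Km_app = 38 * (1 + 79/39)
Km_app = 114.9744 uM

114.9744 uM


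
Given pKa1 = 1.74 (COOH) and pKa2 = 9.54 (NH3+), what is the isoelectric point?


pI = (pKa1 + pKa2) / 2
pI = (1.74 + 9.54) / 2
pI = 5.64

5.64


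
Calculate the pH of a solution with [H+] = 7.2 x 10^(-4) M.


pH = -log10([H+])
pH = -log10(7.2 x 10^(-4))
pH = 3.1427

3.1427


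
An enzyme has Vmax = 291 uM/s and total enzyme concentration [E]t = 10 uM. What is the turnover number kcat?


kcat = Vmax / [E]t
kcat = 291 / 10
kcat = 29.1 s^-1

29.1 s^-1


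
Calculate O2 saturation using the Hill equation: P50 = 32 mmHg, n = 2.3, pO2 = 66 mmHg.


Y = pO2^n / (P50^n + pO2^n)
Y = 66^2.3 / (32^2.3 + 66^2.3)
Y = 84.09%

84.09%


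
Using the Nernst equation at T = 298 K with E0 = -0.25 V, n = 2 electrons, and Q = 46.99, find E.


E = E0 - (RT/nF) * ln(Q)
E = -0.25 - (8.314 * 298 / (2 * 96485)) * ln(46.99)
E = -0.2994 V

-0.2994 V


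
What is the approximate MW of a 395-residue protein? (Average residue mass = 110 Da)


MW = n_residues * 110 Da
MW = 395 * 110
MW = 43450 Da

43450 Da


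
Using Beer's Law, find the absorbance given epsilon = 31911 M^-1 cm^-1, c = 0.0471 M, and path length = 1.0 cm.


A = epsilon * c * l
A = 31911 * 0.0471 * 1.0
A = 1503.0081

1503.0081


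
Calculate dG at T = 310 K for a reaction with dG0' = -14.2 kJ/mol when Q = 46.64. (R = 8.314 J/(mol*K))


dG = dG0' + RT * ln(Q) / 1000
dG = -14.2 + 8.314 * 310 * ln(46.64) / 1000
dG = -4.2967 kJ/mol

-4.2967 kJ/mol


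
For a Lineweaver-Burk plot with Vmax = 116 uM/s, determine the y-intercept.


y-intercept = 1/Vmax
= 1/116
= 0.0086 s/uM

0.0086 s/uM


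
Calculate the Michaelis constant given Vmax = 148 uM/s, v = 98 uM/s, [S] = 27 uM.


Km = [S] * (Vmax - v) / v
Km = 27 * (148 - 98) / 98
Km = 13.7755 uM

13.7755 uM


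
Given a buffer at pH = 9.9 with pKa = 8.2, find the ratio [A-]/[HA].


[A-]/[HA] = 10^(pH - pKa)
= 10^(9.9 - 8.2)
= 50.1187

50.1187


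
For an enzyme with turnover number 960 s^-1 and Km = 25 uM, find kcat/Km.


Catalytic efficiency = kcat / Km
= 960 / 25
= 38.4 uM^-1*s^-1

38.4 uM^-1*s^-1


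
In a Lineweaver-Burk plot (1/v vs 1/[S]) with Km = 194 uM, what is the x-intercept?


x-intercept = -1/Km
= -1/194
= -0.0052 1/uM

-0.0052 1/uM


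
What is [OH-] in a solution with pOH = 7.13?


[OH-] = 10^(-pOH)
[OH-] = 10^(-7.13)
[OH-] = 7.413e-08 M

7.413e-08 M


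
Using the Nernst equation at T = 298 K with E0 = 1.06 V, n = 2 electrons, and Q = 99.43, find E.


E = E0 - (RT/nF) * ln(Q)
E = 1.06 - (8.314 * 298 / (2 * 96485)) * ln(99.43)
E = 1.0009 V

1.0009 V


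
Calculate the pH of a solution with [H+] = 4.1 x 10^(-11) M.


pH = -log10([H+])
pH = -log10(4.1 x 10^(-11))
pH = 10.3872

10.3872


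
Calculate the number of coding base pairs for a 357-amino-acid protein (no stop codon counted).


Each amino acid = 1 codon = 3 bp
bp = 357 * 3 = 1071 bp

1071 bp


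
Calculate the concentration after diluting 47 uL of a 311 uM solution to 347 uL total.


C2 = C1 * V1 / V2
C2 = 311 * 47 / 347
C2 = 42.1239 uM

42.1239 uM


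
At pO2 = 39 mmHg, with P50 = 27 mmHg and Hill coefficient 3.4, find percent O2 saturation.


Y = pO2^n / (P50^n + pO2^n)
Y = 39^3.4 / (27^3.4 + 39^3.4)
Y = 77.73%

77.73%


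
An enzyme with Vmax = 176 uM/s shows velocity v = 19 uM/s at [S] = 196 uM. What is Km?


Km = [S] * (Vmax - v) / v
Km = 196 * (176 - 19) / 19
Km = 1619.5789 uM

1619.5789 uM


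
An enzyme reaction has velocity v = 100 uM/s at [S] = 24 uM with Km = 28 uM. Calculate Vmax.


Vmax = v * (Km + [S]) / [S]
Vmax = 100 * (28 + 24) / 24
Vmax = 216.6667 uM/s

216.6667 uM/s


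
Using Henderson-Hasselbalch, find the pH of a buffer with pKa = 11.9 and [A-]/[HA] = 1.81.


pH = pKa + log10([A-]/[HA])
pH = 11.9 + log10(1.81)
pH = 12.1577

12.1577


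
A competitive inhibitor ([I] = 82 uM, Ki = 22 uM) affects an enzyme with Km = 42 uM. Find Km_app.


Km_app = Km * (1 + [I]/Ki)
Km_app = 42 * (1 + 82/22)
Km_app = 198.5455 uM

198.5455 uM


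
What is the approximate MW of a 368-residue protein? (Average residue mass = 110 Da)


MW = n_residues * 110 Da
MW = 368 * 110
MW = 40480 Da

40480 Da


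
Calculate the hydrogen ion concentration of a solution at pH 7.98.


[H+] = 10^(-pH)
[H+] = 10^(-7.98)
[H+] = 1.047e-08 M

1.047e-08 M


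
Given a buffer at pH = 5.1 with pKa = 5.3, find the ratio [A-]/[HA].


[A-]/[HA] = 10^(pH - pKa)
= 10^(5.1 - 5.3)
= 0.631

0.631


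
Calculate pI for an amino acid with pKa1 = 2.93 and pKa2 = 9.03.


pI = (pKa1 + pKa2) / 2
pI = (2.93 + 9.03) / 2
pI = 5.98

5.98


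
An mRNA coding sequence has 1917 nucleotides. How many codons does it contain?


codons = nucleotides / 3
codons = 1917 / 3 = 639

639


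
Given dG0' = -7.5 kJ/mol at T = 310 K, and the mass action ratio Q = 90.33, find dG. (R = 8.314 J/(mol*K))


dG = dG0' + RT * ln(Q) / 1000
dG = -7.5 + 8.314 * 310 * ln(90.33) / 1000
dG = 4.107 kJ/mol

4.107 kJ/mol


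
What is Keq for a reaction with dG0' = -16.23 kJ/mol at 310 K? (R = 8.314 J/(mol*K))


Keq = exp(-dG0 * 1000 / (R * T))
Keq = exp(-(-16.23) * 1000 / (8.314 * 310))
Keq = 543.0439

543.0439


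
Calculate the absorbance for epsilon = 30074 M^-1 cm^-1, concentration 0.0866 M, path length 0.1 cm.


A = epsilon * c * l
A = 30074 * 0.0866 * 0.1
A = 260.4408

260.4408


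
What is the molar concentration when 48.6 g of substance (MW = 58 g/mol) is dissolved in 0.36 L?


C = (mass / MW) / volume
C = (48.6 / 58) / 0.36
C = 2.3276 M

2.3276 M


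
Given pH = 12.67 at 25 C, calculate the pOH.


pOH = 14 - pH
pOH = 14 - 12.67
pOH = 1.33

1.33


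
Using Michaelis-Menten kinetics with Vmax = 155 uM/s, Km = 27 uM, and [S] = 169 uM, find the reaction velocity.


v = Vmax * [S] / (Km + [S])
v = 155 * 169 / (27 + 169)
v = 133.648 uM/s

133.648 uM/s


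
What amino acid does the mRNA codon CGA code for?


Standard genetic code lookup.
Codon CGA -> Arg

Arg


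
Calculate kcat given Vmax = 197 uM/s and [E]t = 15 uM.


kcat = Vmax / [E]t
kcat = 197 / 15
kcat = 13.1333 s^-1

13.1333 s^-1


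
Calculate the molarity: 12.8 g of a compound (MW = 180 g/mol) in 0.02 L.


C = (mass / MW) / volume
C = (12.8 / 180) / 0.02
C = 3.5556 M

3.5556 M


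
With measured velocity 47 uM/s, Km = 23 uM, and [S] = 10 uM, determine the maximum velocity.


Vmax = v * (Km + [S]) / [S]
Vmax = 47 * (23 + 10) / 10
Vmax = 155.1 uM/s

155.1 uM/s


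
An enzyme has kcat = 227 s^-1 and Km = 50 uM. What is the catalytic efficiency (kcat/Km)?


Catalytic efficiency = kcat / Km
= 227 / 50
= 4.54 uM^-1*s^-1

4.54 uM^-1*s^-1


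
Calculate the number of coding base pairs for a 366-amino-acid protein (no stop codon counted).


Each amino acid = 1 codon = 3 bp
bp = 366 * 3 = 1098 bp

1098 bp


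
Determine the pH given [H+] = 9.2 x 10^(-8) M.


pH = -log10([H+])
pH = -log10(9.2 x 10^(-8))
pH = 7.0362

7.0362


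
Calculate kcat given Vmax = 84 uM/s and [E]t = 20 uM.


kcat = Vmax / [E]t
kcat = 84 / 20
kcat = 4.2 s^-1

4.2 s^-1


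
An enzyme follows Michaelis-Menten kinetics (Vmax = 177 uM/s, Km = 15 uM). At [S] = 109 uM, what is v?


v = Vmax * [S] / (Km + [S])
v = 177 * 109 / (15 + 109)
v = 155.5887 uM/s

155.5887 uM/s
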